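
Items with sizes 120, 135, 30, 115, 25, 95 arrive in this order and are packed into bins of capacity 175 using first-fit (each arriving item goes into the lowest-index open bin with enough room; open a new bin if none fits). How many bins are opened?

  120 → bin 1 (new)  [load 120/175]
  135 → bin 2 (new)  [load 135/175]
  30 → bin 1  [load 150/175]
  115 → bin 3 (new)  [load 115/175]
  25 → bin 1  [load 175/175]
  95 → bin 4 (new)  [load 95/175]
4 bins opened.

4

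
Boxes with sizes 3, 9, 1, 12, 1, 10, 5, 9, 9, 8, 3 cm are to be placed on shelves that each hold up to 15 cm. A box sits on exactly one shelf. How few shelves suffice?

Total = 12 + 10 + 9 + 9 + 9 + 8 + 5 + 3 + 3 + 1 + 1 = 70 cm.
Lower bound: ⌈70/15⌉ = 5 shelves.
Also, 6 boxes each exceed 15/2 cm, and no two of those can share a shelf, so at least 6 shelves are needed.
A packing using 6 shelves:
  shelf 1: 12 + 3 = 15
  shelf 2: 10 + 5 = 15
  shelf 3: 9 + 3 + 1 + 1 = 14
  shelf 4: 9 = 9
  shelf 5: 9 = 9
  shelf 6: 8 = 8
This matches the lower bound, so 6 is optimal.

6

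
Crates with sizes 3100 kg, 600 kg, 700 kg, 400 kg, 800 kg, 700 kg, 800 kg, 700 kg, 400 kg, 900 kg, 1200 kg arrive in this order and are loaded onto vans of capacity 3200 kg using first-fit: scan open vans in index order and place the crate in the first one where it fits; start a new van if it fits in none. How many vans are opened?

4

  3100 → van 1 (new)  [load 3100/3200]
  600 → van 2 (new)  [load 600/3200]
  700 → van 2  [load 1300/3200]
  400 → van 2  [load 1700/3200]
  800 → van 2  [load 2500/3200]
  700 → van 2  [load 3200/3200]
  800 → van 3 (new)  [load 800/3200]
  700 → van 3  [load 1500/3200]
  400 → van 3  [load 1900/3200]
  900 → van 3  [load 2800/3200]
  1200 → van 4 (new)  [load 1200/3200]
4 vans opened.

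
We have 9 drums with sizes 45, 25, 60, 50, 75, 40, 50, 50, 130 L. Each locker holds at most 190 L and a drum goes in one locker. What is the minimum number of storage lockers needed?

Total = 130 + 75 + 60 + 50 + 50 + 50 + 45 + 40 + 25 = 525 L.
Lower bound: ⌈525/190⌉ = 3 storage lockers.
A packing using 3 storage lockers:
  locker 1: 130 + 60 = 190
  locker 2: 75 + 50 + 50 = 175
  locker 3: 50 + 45 + 40 + 25 = 160
This matches the lower bound, so 3 is optimal.

3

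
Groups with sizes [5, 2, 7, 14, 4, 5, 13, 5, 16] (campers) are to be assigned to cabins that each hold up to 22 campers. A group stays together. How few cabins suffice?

4

Total = 16 + 14 + 13 + 7 + 5 + 5 + 5 + 4 + 2 = 71 campers.
Lower bound: ⌈71/22⌉ = 4 cabins.
A packing using 4 cabins:
  cabin 1: 16 + 5 = 21
  cabin 2: 14 + 7 = 21
  cabin 3: 13 + 5 + 4 = 22
  cabin 4: 5 + 2 = 7
This matches the lower bound, so 4 is optimal.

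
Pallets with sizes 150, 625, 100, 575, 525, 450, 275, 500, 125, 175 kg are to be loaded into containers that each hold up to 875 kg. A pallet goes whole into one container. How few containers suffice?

Total = 625 + 575 + 525 + 500 + 450 + 275 + 175 + 150 + 125 + 100 = 3500 kg.
Lower bound: ⌈3500/875⌉ = 4 containers.
Also, 5 pallets each exceed 875/2 kg, and no two of those can share a container, so at least 5 containers are needed.
A packing using 5 containers:
  container 1: 625 + 175 = 800
  container 2: 575 + 275 = 850
  container 3: 525 + 150 + 125 = 800
  container 4: 500 + 100 = 600
  container 5: 450 = 450
This matches the lower bound, so 5 is optimal.

5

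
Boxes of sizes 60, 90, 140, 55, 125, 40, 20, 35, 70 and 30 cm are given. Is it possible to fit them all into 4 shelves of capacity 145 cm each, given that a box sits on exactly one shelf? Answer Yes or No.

No

Total = 665 cm; ⌈665/145⌉ = 5.
At least 5 shelves are required, but only 4 are allowed.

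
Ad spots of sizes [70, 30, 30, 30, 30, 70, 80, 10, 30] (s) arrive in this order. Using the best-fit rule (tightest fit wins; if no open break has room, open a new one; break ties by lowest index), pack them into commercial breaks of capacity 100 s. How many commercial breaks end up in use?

4

  70 → break 1 (new)  [load 70/100]
  30 → break 1  [load 100/100]
  30 → break 2 (new)  [load 30/100]
  30 → break 2  [load 60/100]
  30 → break 2  [load 90/100]
  70 → break 3 (new)  [load 70/100]
  80 → break 4 (new)  [load 80/100]
  10 → break 2  [load 100/100]
  30 → break 3  [load 100/100]
4 commercial breaks opened.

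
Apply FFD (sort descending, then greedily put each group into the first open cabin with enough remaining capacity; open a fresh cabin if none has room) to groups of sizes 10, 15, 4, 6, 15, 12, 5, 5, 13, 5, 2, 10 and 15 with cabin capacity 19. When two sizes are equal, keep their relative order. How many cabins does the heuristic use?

Sorted descending: 15, 15, 15, 13, 12, 10, 10, 6, 5, 5, 5, 4, 2.
  15 → cabin 1 (new)  [load 15/19]
  15 → cabin 2 (new)  [load 15/19]
  15 → cabin 3 (new)  [load 15/19]
  13 → cabin 4 (new)  [load 13/19]
  12 → cabin 5 (new)  [load 12/19]
  10 → cabin 6 (new)  [load 10/19]
  10 → cabin 7 (new)  [load 10/19]
  6 → cabin 4  [load 19/19]
  5 → cabin 5  [load 17/19]
  5 → cabin 6  [load 15/19]
  5 → cabin 7  [load 15/19]
  4 → cabin 1  [load 19/19]
  2 → cabin 2  [load 17/19]
7 cabins opened.

7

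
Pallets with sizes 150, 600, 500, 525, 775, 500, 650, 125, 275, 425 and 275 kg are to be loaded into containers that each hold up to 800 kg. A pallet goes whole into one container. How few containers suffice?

7

Total = 775 + 650 + 600 + 525 + 500 + 500 + 425 + 275 + 275 + 150 + 125 = 4800 kg.
Lower bound: ⌈4800/800⌉ = 6 containers.
Also, 7 pallets each exceed 400 kg, and no two of those can share a container, so at least 7 containers are needed.
A packing using 7 containers:
  container 1: 775 = 775
  container 2: 650 + 150 = 800
  container 3: 600 + 125 = 725
  container 4: 525 + 275 = 800
  container 5: 500 + 275 = 775
  container 6: 500 = 500
  container 7: 425 = 425
This matches the lower bound, so 7 is optimal.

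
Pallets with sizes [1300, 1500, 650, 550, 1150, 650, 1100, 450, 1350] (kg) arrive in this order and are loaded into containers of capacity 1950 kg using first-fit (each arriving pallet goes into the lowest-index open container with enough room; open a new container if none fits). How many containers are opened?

  1300 → container 1 (new)  [load 1300/1950]
  1500 → container 2 (new)  [load 1500/1950]
  650 → container 1  [load 1950/1950]
  550 → container 3 (new)  [load 550/1950]
  1150 → container 3  [load 1700/1950]
  650 → container 4 (new)  [load 650/1950]
  1100 → container 4  [load 1750/1950]
  450 → container 2  [load 1950/1950]
  1350 → container 5 (new)  [load 1350/1950]
5 containers opened.

5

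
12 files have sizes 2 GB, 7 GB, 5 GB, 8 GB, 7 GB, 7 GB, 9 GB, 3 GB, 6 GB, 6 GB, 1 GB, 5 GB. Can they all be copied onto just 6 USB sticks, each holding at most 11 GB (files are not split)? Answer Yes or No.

Total = 66 GB; ⌈66/11⌉ = 6.
7 files each exceed half the capacity and cannot share a USB stick, forcing at least 7 USB sticks.
At least 7 USB sticks are required, but only 6 are allowed.

No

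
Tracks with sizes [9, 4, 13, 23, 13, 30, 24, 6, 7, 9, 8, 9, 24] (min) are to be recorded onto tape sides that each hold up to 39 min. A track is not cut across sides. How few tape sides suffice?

Total = 30 + 24 + 24 + 23 + 13 + 13 + 9 + 9 + 9 + 8 + 7 + 6 + 4 = 179 min.
Lower bound: ⌈179/39⌉ = 5 tape sides.
A packing using 5 tape sides:
  side 1: 30 + 9 = 39
  side 2: 24 + 13 = 37
  side 3: 24 + 13 = 37
  side 4: 23 + 9 + 7 = 39
  side 5: 9 + 8 + 6 + 4 = 27
This matches the lower bound, so 5 is optimal.

5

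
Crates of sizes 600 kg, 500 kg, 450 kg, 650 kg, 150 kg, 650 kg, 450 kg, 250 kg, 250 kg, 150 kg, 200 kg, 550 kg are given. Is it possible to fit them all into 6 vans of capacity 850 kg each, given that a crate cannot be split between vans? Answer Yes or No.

Total = 4850 kg; ⌈4850/850⌉ = 6.
7 crates each exceed half the capacity and cannot share a van, forcing at least 7 vans.
At least 7 vans are required, but only 6 are allowed.

No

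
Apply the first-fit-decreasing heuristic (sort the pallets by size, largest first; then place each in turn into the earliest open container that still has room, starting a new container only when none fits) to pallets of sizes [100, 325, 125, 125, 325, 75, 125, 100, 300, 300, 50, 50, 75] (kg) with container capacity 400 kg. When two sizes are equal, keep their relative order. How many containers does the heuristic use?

Sorted descending: 325, 325, 300, 300, 125, 125, 125, 100, 100, 75, 75, 50, 50.
  325 → container 1 (new)  [load 325/400]
  325 → container 2 (new)  [load 325/400]
  300 → container 3 (new)  [load 300/400]
  300 → container 4 (new)  [load 300/400]
  125 → container 5 (new)  [load 125/400]
  125 → container 5  [load 250/400]
  125 → container 5  [load 375/400]
  100 → container 3  [load 400/400]
  100 → container 4  [load 400/400]
  75 → container 1  [load 400/400]
  75 → container 2  [load 400/400]
  50 → container 6 (new)  [load 50/400]
  50 → container 6  [load 100/400]
6 containers opened.

6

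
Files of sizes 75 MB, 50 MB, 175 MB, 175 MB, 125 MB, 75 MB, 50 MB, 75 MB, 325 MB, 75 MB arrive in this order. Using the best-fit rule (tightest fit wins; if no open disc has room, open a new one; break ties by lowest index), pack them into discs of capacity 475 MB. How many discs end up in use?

  75 → disc 1 (new)  [load 75/475]
  50 → disc 1  [load 125/475]
  175 → disc 1  [load 300/475]
  175 → disc 1  [load 475/475]
  125 → disc 2 (new)  [load 125/475]
  75 → disc 2  [load 200/475]
  50 → disc 2  [load 250/475]
  75 → disc 2  [load 325/475]
  325 → disc 3 (new)  [load 325/475]
  75 → disc 2  [load 400/475]
3 discs opened.

3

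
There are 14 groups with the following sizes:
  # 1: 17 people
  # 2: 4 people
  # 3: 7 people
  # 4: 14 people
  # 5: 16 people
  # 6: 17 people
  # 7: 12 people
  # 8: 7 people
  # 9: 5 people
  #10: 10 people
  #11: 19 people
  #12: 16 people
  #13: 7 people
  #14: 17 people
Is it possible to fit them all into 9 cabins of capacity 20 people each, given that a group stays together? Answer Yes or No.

Total = 168 people; ⌈168/20⌉ = 9.
The bound of 9 does not rule out 9, but exhaustive search shows no assignment into 9 cabins of capacity 20 people exists — the minimum is 10.

No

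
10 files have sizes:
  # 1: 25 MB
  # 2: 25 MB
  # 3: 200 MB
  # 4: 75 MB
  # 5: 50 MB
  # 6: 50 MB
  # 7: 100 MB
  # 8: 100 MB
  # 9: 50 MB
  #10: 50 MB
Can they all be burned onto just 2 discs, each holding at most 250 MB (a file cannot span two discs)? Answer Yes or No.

Total = 725 MB; ⌈725/250⌉ = 3.
At least 3 discs are required, but only 2 are allowed.

No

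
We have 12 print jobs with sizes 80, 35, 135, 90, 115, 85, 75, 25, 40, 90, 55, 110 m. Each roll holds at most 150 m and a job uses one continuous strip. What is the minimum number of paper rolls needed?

Total = 135 + 115 + 110 + 90 + 90 + 85 + 80 + 75 + 55 + 40 + 35 + 25 = 935 m.
Lower bound: ⌈935/150⌉ = 7 paper rolls.
A packing using 8 paper rolls:
  roll 1: 135 = 135
  roll 2: 115 + 35 = 150
  roll 3: 110 + 40 = 150
  roll 4: 90 + 55 = 145
  roll 5: 90 + 25 = 115
  roll 6: 85 = 85
  roll 7: 80 = 80
  roll 8: 75 = 75
No arrangement into 7 paper rolls stays within capacity, so 8 is optimal.

8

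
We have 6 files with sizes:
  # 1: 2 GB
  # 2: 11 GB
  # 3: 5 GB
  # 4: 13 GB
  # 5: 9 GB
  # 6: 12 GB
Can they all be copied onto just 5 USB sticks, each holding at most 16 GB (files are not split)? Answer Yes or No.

A valid assignment using 4 USB sticks:
  USB stick 1: 13 + 2 = 15
  USB stick 2: 12 = 12
  USB stick 3: 11 + 5 = 16
  USB stick 4: 9 = 9
That uses only 4 ≤ 5, so 5 USB sticks are enough.

Yes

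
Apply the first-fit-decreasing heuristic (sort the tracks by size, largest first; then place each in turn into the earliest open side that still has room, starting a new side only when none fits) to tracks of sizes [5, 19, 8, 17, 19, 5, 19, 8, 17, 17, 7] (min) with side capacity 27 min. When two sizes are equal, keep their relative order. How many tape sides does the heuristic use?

6

Sorted descending: 19, 19, 19, 17, 17, 17, 8, 8, 7, 5, 5.
  19 → side 1 (new)  [load 19/27]
  19 → side 2 (new)  [load 19/27]
  19 → side 3 (new)  [load 19/27]
  17 → side 4 (new)  [load 17/27]
  17 → side 5 (new)  [load 17/27]
  17 → side 6 (new)  [load 17/27]
  8 → side 1  [load 27/27]
  8 → side 2  [load 27/27]
  7 → side 3  [load 26/27]
  5 → side 4  [load 22/27]
  5 → side 4  [load 27/27]
6 tape sides opened.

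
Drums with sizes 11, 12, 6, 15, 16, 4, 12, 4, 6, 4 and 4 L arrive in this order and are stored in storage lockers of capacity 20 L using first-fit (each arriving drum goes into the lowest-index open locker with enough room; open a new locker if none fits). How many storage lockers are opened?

  11 → locker 1 (new)  [load 11/20]
  12 → locker 2 (new)  [load 12/20]
  6 → locker 1  [load 17/20]
  15 → locker 3 (new)  [load 15/20]
  16 → locker 4 (new)  [load 16/20]
  4 → locker 2  [load 16/20]
  12 → locker 5 (new)  [load 12/20]
  4 → locker 2  [load 20/20]
  6 → locker 5  [load 18/20]
  4 → locker 3  [load 19/20]
  4 → locker 4  [load 20/20]
5 storage lockers opened.

5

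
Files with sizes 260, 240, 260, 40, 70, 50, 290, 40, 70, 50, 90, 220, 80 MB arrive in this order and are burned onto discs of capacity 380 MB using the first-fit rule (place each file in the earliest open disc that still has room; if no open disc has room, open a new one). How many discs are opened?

5

  260 → disc 1 (new)  [load 260/380]
  240 → disc 2 (new)  [load 240/380]
  260 → disc 3 (new)  [load 260/380]
  40 → disc 1  [load 300/380]
  70 → disc 1  [load 370/380]
  50 → disc 2  [load 290/380]
  290 → disc 4 (new)  [load 290/380]
  40 → disc 2  [load 330/380]
  70 → disc 3  [load 330/380]
  50 → disc 2  [load 380/380]
  90 → disc 4  [load 380/380]
  220 → disc 5 (new)  [load 220/380]
  80 → disc 5  [load 300/380]
5 discs opened.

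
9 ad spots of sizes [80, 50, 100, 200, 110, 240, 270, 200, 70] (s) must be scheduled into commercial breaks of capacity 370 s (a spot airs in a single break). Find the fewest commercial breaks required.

Total = 270 + 240 + 200 + 200 + 110 + 100 + 80 + 70 + 50 = 1320 s.
Lower bound: ⌈1320/370⌉ = 4 commercial breaks.
A packing using 4 commercial breaks:
  break 1: 270 + 100 = 370
  break 2: 240 + 110 = 350
  break 3: 200 + 80 + 70 = 350
  break 4: 200 + 50 = 250
This matches the lower bound, so 4 is optimal.

4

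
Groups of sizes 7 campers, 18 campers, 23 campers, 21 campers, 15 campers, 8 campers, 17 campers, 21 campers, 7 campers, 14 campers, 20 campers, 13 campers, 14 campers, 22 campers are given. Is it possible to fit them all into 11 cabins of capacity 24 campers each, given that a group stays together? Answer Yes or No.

Yes

A valid assignment using 11 cabins:
  cabin 1: 23 = 23
  cabin 2: 22 = 22
  cabin 3: 21 = 21
  cabin 4: 21 = 21
  cabin 5: 20 = 20
  cabin 6: 18 = 18
  cabin 7: 17 + 7 = 24
  cabin 8: 15 + 8 = 23
  cabin 9: 14 + 7 = 21
  cabin 10: 14 = 14
  cabin 11: 13 = 13
Every load is within 24 campers, so 11 cabins suffice.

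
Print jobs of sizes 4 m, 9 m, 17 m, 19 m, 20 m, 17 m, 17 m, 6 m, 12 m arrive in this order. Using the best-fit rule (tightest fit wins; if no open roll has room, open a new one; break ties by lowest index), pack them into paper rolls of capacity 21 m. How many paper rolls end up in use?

  4 → roll 1 (new)  [load 4/21]
  9 → roll 1  [load 13/21]
  17 → roll 2 (new)  [load 17/21]
  19 → roll 3 (new)  [load 19/21]
  20 → roll 4 (new)  [load 20/21]
  17 → roll 5 (new)  [load 17/21]
  17 → roll 6 (new)  [load 17/21]
  6 → roll 1  [load 19/21]
  12 → roll 7 (new)  [load 12/21]
7 paper rolls opened.

7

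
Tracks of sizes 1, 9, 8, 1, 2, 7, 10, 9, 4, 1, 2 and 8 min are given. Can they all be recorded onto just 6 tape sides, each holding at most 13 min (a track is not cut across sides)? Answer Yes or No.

A valid assignment using 6 tape sides:
  side 1: 10 + 2 + 1 = 13
  side 2: 9 + 4 = 13
  side 3: 9 + 2 + 1 + 1 = 13
  side 4: 8 = 8
  side 5: 8 = 8
  side 6: 7 = 7
Every load is within 13 min, so 6 tape sides suffice.

Yes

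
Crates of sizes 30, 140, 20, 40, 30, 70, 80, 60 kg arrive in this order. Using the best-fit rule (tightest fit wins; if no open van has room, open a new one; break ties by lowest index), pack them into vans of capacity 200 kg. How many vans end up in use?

3

  30 → van 1 (new)  [load 30/200]
  140 → van 1  [load 170/200]
  20 → van 1  [load 190/200]
  40 → van 2 (new)  [load 40/200]
  30 → van 2  [load 70/200]
  70 → van 2  [load 140/200]
  80 → van 3 (new)  [load 80/200]
  60 → van 2  [load 200/200]
3 vans opened.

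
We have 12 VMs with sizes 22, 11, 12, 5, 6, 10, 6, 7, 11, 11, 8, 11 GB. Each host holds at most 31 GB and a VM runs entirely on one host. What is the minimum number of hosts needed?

Total = 22 + 12 + 11 + 11 + 11 + 11 + 10 + 8 + 7 + 6 + 6 + 5 = 120 GB.
Lower bound: ⌈120/31⌉ = 4 hosts.
A packing using 5 hosts:
  host 1: 22 + 8 = 30
  host 2: 12 + 11 + 7 = 30
  host 3: 11 + 11 + 6 = 28
  host 4: 11 + 10 + 6 = 27
  host 5: 5 = 5
No arrangement into 4 hosts stays within capacity, so 5 is optimal.

5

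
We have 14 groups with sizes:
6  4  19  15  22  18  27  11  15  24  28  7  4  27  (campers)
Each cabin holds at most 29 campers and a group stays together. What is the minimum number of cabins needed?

9

Total = 28 + 27 + 27 + 24 + 22 + 19 + 18 + 15 + 15 + 11 + 7 + 6 + 4 + 4 = 227 campers.
Lower bound: ⌈227/29⌉ = 8 cabins.
Also, 9 groups each exceed 29/2 campers, and no two of those can share a cabin, so at least 9 cabins are needed.
A packing using 9 cabins:
  cabin 1: 28 = 28
  cabin 2: 27 = 27
  cabin 3: 27 = 27
  cabin 4: 24 + 4 = 28
  cabin 5: 22 + 7 = 29
  cabin 6: 19 + 6 + 4 = 29
  cabin 7: 18 + 11 = 29
  cabin 8: 15 = 15
  cabin 9: 15 = 15
This matches the lower bound, so 9 is optimal.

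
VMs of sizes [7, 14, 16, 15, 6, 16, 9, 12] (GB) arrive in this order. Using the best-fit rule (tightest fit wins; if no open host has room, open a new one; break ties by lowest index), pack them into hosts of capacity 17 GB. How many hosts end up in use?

7

  7 → host 1 (new)  [load 7/17]
  14 → host 2 (new)  [load 14/17]
  16 → host 3 (new)  [load 16/17]
  15 → host 4 (new)  [load 15/17]
  6 → host 1  [load 13/17]
  16 → host 5 (new)  [load 16/17]
  9 → host 6 (new)  [load 9/17]
  12 → host 7 (new)  [load 12/17]
7 hosts opened.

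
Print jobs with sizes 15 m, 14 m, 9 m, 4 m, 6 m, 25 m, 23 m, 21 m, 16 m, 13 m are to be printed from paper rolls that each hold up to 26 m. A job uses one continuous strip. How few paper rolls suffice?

Total = 25 + 23 + 21 + 16 + 15 + 14 + 13 + 9 + 6 + 4 = 146 m.
Lower bound: ⌈146/26⌉ = 6 paper rolls.
A packing using 7 paper rolls:
  roll 1: 25 = 25
  roll 2: 23 = 23
  roll 3: 21 + 4 = 25
  roll 4: 16 + 9 = 25
  roll 5: 15 + 6 = 21
  roll 6: 14 = 14
  roll 7: 13 = 13
No arrangement into 6 paper rolls stays within capacity, so 7 is optimal.

7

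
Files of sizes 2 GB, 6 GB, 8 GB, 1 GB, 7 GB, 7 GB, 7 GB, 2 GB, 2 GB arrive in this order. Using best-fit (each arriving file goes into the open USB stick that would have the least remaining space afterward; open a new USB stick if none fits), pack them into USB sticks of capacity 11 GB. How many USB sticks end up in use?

  2 → USB stick 1 (new)  [load 2/11]
  6 → USB stick 1  [load 8/11]
  8 → USB stick 2 (new)  [load 8/11]
  1 → USB stick 1  [load 9/11]
  7 → USB stick 3 (new)  [load 7/11]
  7 → USB stick 4 (new)  [load 7/11]
  7 → USB stick 5 (new)  [load 7/11]
  2 → USB stick 1  [load 11/11]
  2 → USB stick 2  [load 10/11]
5 USB sticks opened.

5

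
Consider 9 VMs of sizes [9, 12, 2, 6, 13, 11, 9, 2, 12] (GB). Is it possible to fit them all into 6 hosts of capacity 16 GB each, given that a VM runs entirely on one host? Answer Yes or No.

Yes

A valid assignment using 6 hosts:
  host 1: 13 + 2 = 15
  host 2: 12 + 2 = 14
  host 3: 12 = 12
  host 4: 11 = 11
  host 5: 9 + 6 = 15
  host 6: 9 = 9
Every load is within 16 GB, so 6 hosts suffice.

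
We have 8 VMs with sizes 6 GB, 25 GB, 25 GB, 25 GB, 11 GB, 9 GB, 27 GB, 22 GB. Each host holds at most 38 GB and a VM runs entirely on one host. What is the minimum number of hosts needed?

5

Total = 27 + 25 + 25 + 25 + 22 + 11 + 9 + 6 = 150 GB.
Lower bound: ⌈150/38⌉ = 4 hosts.
Also, 5 VMs each exceed 19 GB, and no two of those can share a host, so at least 5 hosts are needed.
A packing using 5 hosts:
  host 1: 27 + 11 = 38
  host 2: 25 + 9 = 34
  host 3: 25 + 6 = 31
  host 4: 25 = 25
  host 5: 22 = 22
This matches the lower bound, so 5 is optimal.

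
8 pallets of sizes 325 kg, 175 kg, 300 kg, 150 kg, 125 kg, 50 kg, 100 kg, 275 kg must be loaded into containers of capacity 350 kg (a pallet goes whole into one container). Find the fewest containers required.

Total = 325 + 300 + 275 + 175 + 150 + 125 + 100 + 50 = 1500 kg.
Lower bound: ⌈1500/350⌉ = 5 containers.
A packing using 5 containers:
  container 1: 325 = 325
  container 2: 300 + 50 = 350
  container 3: 275 = 275
  container 4: 175 + 150 = 325
  container 5: 125 + 100 = 225
This matches the lower bound, so 5 is optimal.

5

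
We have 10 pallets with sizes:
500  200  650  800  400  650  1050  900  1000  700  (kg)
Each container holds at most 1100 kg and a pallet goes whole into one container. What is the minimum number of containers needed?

8

Total = 1050 + 1000 + 900 + 800 + 700 + 650 + 650 + 500 + 400 + 200 = 6850 kg.
Lower bound: ⌈6850/1100⌉ = 7 containers.
A packing using 8 containers:
  container 1: 1050 = 1050
  container 2: 1000 = 1000
  container 3: 900 + 200 = 1100
  container 4: 800 = 800
  container 5: 700 + 400 = 1100
  container 6: 650 = 650
  container 7: 650 = 650
  container 8: 500 = 500
No arrangement into 7 containers stays within capacity, so 8 is optimal.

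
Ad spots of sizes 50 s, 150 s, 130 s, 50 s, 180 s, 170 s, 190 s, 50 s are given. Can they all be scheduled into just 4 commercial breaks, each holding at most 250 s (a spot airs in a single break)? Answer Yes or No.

Total = 970 s; ⌈970/250⌉ = 4.
5 ad spots each exceed half the capacity and cannot share a break, forcing at least 5 commercial breaks.
At least 5 commercial breaks are required, but only 4 are allowed.

No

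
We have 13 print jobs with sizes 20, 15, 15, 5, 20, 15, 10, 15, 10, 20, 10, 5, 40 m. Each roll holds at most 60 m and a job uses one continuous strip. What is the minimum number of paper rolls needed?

4

Total = 40 + 20 + 20 + 20 + 15 + 15 + 15 + 15 + 10 + 10 + 10 + 5 + 5 = 200 m.
Lower bound: ⌈200/60⌉ = 4 paper rolls.
A packing using 4 paper rolls:
  roll 1: 40 + 20 = 60
  roll 2: 20 + 20 + 15 + 5 = 60
  roll 3: 15 + 15 + 15 + 10 + 5 = 60
  roll 4: 10 + 10 = 20
This matches the lower bound, so 4 is optimal.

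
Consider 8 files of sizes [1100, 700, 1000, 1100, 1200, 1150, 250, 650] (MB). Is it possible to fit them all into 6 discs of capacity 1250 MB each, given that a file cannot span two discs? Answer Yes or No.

Total = 7150 MB; ⌈7150/1250⌉ = 6.
7 files each exceed half the capacity and cannot share a disc, forcing at least 7 discs.
At least 7 discs are required, but only 6 are allowed.

No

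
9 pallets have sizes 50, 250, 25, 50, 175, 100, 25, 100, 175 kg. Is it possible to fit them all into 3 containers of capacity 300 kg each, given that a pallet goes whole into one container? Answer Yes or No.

No

Total = 950 kg; ⌈950/300⌉ = 4.
At least 4 containers are required, but only 3 are allowed.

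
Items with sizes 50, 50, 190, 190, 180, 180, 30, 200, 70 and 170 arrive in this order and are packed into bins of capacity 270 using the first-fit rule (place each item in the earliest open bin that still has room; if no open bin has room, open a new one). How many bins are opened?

7

  50 → bin 1 (new)  [load 50/270]
  50 → bin 1  [load 100/270]
  190 → bin 2 (new)  [load 190/270]
  190 → bin 3 (new)  [load 190/270]
  180 → bin 4 (new)  [load 180/270]
  180 → bin 5 (new)  [load 180/270]
  30 → bin 1  [load 130/270]
  200 → bin 6 (new)  [load 200/270]
  70 → bin 1  [load 200/270]
  170 → bin 7 (new)  [load 170/270]
7 bins opened.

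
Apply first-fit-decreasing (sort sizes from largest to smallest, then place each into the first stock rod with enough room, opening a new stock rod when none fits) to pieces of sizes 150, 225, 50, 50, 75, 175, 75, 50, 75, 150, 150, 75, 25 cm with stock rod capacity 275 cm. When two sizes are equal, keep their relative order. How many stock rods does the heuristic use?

Sorted descending: 225, 175, 150, 150, 150, 75, 75, 75, 75, 50, 50, 50, 25.
  225 → stock rod 1 (new)  [load 225/275]
  175 → stock rod 2 (new)  [load 175/275]
  150 → stock rod 3 (new)  [load 150/275]
  150 → stock rod 4 (new)  [load 150/275]
  150 → stock rod 5 (new)  [load 150/275]
  75 → stock rod 2  [load 250/275]
  75 → stock rod 3  [load 225/275]
  75 → stock rod 4  [load 225/275]
  75 → stock rod 5  [load 225/275]
  50 → stock rod 1  [load 275/275]
  50 → stock rod 3  [load 275/275]
  50 → stock rod 4  [load 275/275]
  25 → stock rod 2  [load 275/275]
5 stock rods opened.

5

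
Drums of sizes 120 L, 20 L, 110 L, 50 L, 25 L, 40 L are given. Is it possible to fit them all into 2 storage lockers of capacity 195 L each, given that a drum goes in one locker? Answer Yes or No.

A valid assignment using 2 storage lockers:
  locker 1: 120 + 50 + 25 = 195
  locker 2: 110 + 40 + 20 = 170
Every load is within 195 L, so 2 storage lockers suffice.

Yes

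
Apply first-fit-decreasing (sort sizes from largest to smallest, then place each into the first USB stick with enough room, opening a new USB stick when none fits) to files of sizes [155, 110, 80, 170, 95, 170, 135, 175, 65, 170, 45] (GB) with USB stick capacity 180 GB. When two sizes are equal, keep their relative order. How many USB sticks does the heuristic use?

Sorted descending: 175, 170, 170, 170, 155, 135, 110, 95, 80, 65, 45.
  175 → USB stick 1 (new)  [load 175/180]
  170 → USB stick 2 (new)  [load 170/180]
  170 → USB stick 3 (new)  [load 170/180]
  170 → USB stick 4 (new)  [load 170/180]
  155 → USB stick 5 (new)  [load 155/180]
  135 → USB stick 6 (new)  [load 135/180]
  110 → USB stick 7 (new)  [load 110/180]
  95 → USB stick 8 (new)  [load 95/180]
  80 → USB stick 8  [load 175/180]
  65 → USB stick 7  [load 175/180]
  45 → USB stick 6  [load 180/180]
8 USB sticks opened.

8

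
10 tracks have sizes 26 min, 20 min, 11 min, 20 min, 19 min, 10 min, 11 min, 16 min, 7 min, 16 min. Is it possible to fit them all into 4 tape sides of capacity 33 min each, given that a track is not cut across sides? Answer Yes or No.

No

Total = 156 min; ⌈156/33⌉ = 5.
At least 5 tape sides are required, but only 4 are allowed.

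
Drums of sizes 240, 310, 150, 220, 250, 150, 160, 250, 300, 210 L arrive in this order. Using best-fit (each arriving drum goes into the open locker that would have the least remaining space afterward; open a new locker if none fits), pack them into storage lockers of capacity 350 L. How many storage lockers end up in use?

  240 → locker 1 (new)  [load 240/350]
  310 → locker 2 (new)  [load 310/350]
  150 → locker 3 (new)  [load 150/350]
  220 → locker 4 (new)  [load 220/350]
  250 → locker 5 (new)  [load 250/350]
  150 → locker 3  [load 300/350]
  160 → locker 6 (new)  [load 160/350]
  250 → locker 7 (new)  [load 250/350]
  300 → locker 8 (new)  [load 300/350]
  210 → locker 9 (new)  [load 210/350]
9 storage lockers opened.

9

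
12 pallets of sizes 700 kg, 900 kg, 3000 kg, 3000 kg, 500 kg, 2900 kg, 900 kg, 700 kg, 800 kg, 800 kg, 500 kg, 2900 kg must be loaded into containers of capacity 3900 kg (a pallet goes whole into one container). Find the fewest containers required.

5

Total = 3000 + 3000 + 2900 + 2900 + 900 + 900 + 800 + 800 + 700 + 700 + 500 + 500 = 17600 kg.
Lower bound: ⌈17600/3900⌉ = 5 containers.
A packing using 5 containers:
  container 1: 3000 + 900 = 3900
  container 2: 3000 + 900 = 3900
  container 3: 2900 + 800 = 3700
  container 4: 2900 + 800 = 3700
  container 5: 700 + 700 + 500 + 500 = 2400
This matches the lower bound, so 5 is optimal.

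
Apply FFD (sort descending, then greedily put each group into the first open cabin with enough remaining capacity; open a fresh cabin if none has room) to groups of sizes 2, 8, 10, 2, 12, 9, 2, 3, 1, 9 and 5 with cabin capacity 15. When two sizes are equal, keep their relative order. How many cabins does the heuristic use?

5

Sorted descending: 12, 10, 9, 9, 8, 5, 3, 2, 2, 2, 1.
  12 → cabin 1 (new)  [load 12/15]
  10 → cabin 2 (new)  [load 10/15]
  9 → cabin 3 (new)  [load 9/15]
  9 → cabin 4 (new)  [load 9/15]
  8 → cabin 5 (new)  [load 8/15]
  5 → cabin 2  [load 15/15]
  3 → cabin 1  [load 15/15]
  2 → cabin 3  [load 11/15]
  2 → cabin 3  [load 13/15]
  2 → cabin 3  [load 15/15]
  1 → cabin 4  [load 10/15]
5 cabins opened.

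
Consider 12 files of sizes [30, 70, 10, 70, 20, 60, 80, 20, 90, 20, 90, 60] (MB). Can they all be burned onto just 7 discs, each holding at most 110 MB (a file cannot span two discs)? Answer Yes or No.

A valid assignment using 7 discs:
  disc 1: 90 + 20 = 110
  disc 2: 90 + 20 = 110
  disc 3: 80 + 30 = 110
  disc 4: 70 + 20 + 10 = 100
  disc 5: 70 = 70
  disc 6: 60 = 60
  disc 7: 60 = 60
Every load is within 110 MB, so 7 discs suffice.

Yes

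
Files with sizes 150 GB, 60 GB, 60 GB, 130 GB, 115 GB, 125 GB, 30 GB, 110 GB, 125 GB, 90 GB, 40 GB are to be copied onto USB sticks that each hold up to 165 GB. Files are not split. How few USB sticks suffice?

8

Total = 150 + 130 + 125 + 125 + 115 + 110 + 90 + 60 + 60 + 40 + 30 = 1035 GB.
Lower bound: ⌈1035/165⌉ = 7 USB sticks.
A packing using 8 USB sticks:
  USB stick 1: 150 = 150
  USB stick 2: 130 + 30 = 160
  USB stick 3: 125 + 40 = 165
  USB stick 4: 125 = 125
  USB stick 5: 115 = 115
  USB stick 6: 110 = 110
  USB stick 7: 90 + 60 = 150
  USB stick 8: 60 = 60
No arrangement into 7 USB sticks stays within capacity, so 8 is optimal.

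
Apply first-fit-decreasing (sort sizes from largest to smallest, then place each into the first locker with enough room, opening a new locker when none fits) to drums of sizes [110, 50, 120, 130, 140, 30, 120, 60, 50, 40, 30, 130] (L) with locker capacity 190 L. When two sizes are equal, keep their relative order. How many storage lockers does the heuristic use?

6

Sorted descending: 140, 130, 130, 120, 120, 110, 60, 50, 50, 40, 30, 30.
  140 → locker 1 (new)  [load 140/190]
  130 → locker 2 (new)  [load 130/190]
  130 → locker 3 (new)  [load 130/190]
  120 → locker 4 (new)  [load 120/190]
  120 → locker 5 (new)  [load 120/190]
  110 → locker 6 (new)  [load 110/190]
  60 → locker 2  [load 190/190]
  50 → locker 1  [load 190/190]
  50 → locker 3  [load 180/190]
  40 → locker 4  [load 160/190]
  30 → locker 4  [load 190/190]
  30 → locker 5  [load 150/190]
6 storage lockers opened.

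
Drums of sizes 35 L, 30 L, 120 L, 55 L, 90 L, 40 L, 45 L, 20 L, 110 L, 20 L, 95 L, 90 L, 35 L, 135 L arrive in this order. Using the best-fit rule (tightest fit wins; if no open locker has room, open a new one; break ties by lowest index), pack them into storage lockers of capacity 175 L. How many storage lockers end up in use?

6

  35 → locker 1 (new)  [load 35/175]
  30 → locker 1  [load 65/175]
  120 → locker 2 (new)  [load 120/175]
  55 → locker 2  [load 175/175]
  90 → locker 1  [load 155/175]
  40 → locker 3 (new)  [load 40/175]
  45 → locker 3  [load 85/175]
  20 → locker 1  [load 175/175]
  110 → locker 4 (new)  [load 110/175]
  20 → locker 4  [load 130/175]
  95 → locker 5 (new)  [load 95/175]
  90 → locker 3  [load 175/175]
  35 → locker 4  [load 165/175]
  135 → locker 6 (new)  [load 135/175]
6 storage lockers opened.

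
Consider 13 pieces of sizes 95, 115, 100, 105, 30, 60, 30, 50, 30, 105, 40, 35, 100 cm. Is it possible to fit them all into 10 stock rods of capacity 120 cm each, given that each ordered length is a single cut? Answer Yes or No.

Yes

A valid assignment using 9 stock rods:
  stock rod 1: 115 = 115
  stock rod 2: 105 = 105
  stock rod 3: 105 = 105
  stock rod 4: 100 = 100
  stock rod 5: 100 = 100
  stock rod 6: 95 = 95
  stock rod 7: 60 + 50 = 110
  stock rod 8: 40 + 35 + 30 = 105
  stock rod 9: 30 + 30 = 60
That uses only 9 ≤ 10, so 10 stock rods are enough.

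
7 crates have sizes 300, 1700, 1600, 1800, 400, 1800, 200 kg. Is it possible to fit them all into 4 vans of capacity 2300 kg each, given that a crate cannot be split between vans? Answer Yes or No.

A valid assignment using 4 vans:
  van 1: 1800 + 400 = 2200
  van 2: 1800 + 300 + 200 = 2300
  van 3: 1700 = 1700
  van 4: 1600 = 1600
Every load is within 2300 kg, so 4 vans suffice.

Yes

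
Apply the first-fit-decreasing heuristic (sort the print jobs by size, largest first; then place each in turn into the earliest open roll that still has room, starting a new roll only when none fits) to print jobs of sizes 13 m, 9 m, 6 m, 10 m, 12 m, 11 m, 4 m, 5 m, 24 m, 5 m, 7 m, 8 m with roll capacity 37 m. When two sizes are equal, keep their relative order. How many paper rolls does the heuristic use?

4

Sorted descending: 24, 13, 12, 11, 10, 9, 8, 7, 6, 5, 5, 4.
  24 → roll 1 (new)  [load 24/37]
  13 → roll 1  [load 37/37]
  12 → roll 2 (new)  [load 12/37]
  11 → roll 2  [load 23/37]
  10 → roll 2  [load 33/37]
  9 → roll 3 (new)  [load 9/37]
  8 → roll 3  [load 17/37]
  7 → roll 3  [load 24/37]
  6 → roll 3  [load 30/37]
  5 → roll 3  [load 35/37]
  5 → roll 4 (new)  [load 5/37]
  4 → roll 2  [load 37/37]
4 paper rolls opened.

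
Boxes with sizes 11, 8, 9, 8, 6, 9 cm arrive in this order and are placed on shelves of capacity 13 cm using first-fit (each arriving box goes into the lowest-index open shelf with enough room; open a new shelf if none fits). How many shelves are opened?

  11 → shelf 1 (new)  [load 11/13]
  8 → shelf 2 (new)  [load 8/13]
  9 → shelf 3 (new)  [load 9/13]
  8 → shelf 4 (new)  [load 8/13]
  6 → shelf 5 (new)  [load 6/13]
  9 → shelf 6 (new)  [load 9/13]
6 shelves opened.

6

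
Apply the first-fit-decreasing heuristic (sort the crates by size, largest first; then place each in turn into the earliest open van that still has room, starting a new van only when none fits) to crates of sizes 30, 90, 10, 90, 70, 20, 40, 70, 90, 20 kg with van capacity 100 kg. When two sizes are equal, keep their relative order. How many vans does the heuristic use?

Sorted descending: 90, 90, 90, 70, 70, 40, 30, 20, 20, 10.
  90 → van 1 (new)  [load 90/100]
  90 → van 2 (new)  [load 90/100]
  90 → van 3 (new)  [load 90/100]
  70 → van 4 (new)  [load 70/100]
  70 → van 5 (new)  [load 70/100]
  40 → van 6 (new)  [load 40/100]
  30 → van 4  [load 100/100]
  20 → van 5  [load 90/100]
  20 → van 6  [load 60/100]
  10 → van 1  [load 100/100]
6 vans opened.

6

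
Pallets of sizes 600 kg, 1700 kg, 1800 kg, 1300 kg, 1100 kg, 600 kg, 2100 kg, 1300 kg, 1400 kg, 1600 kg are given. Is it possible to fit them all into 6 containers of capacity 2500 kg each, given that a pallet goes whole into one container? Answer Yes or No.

No

Total = 13500 kg; ⌈13500/2500⌉ = 6.
7 pallets each exceed half the capacity and cannot share a container, forcing at least 7 containers.
At least 7 containers are required, but only 6 are allowed.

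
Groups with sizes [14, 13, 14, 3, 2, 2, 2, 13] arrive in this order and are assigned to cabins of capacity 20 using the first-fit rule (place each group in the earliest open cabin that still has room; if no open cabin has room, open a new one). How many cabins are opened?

4

  14 → cabin 1 (new)  [load 14/20]
  13 → cabin 2 (new)  [load 13/20]
  14 → cabin 3 (new)  [load 14/20]
  3 → cabin 1  [load 17/20]
  2 → cabin 1  [load 19/20]
  2 → cabin 2  [load 15/20]
  2 → cabin 2  [load 17/20]
  13 → cabin 4 (new)  [load 13/20]
4 cabins opened.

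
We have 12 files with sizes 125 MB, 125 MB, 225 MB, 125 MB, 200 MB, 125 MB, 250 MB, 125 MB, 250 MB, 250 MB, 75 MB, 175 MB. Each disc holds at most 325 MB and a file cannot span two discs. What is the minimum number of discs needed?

Total = 250 + 250 + 250 + 225 + 200 + 175 + 125 + 125 + 125 + 125 + 125 + 75 = 2050 MB.
Lower bound: ⌈2050/325⌉ = 7 discs.
A packing using 8 discs:
  disc 1: 250 + 75 = 325
  disc 2: 250 = 250
  disc 3: 250 = 250
  disc 4: 225 = 225
  disc 5: 200 + 125 = 325
  disc 6: 175 + 125 = 300
  disc 7: 125 + 125 = 250
  disc 8: 125 = 125
No arrangement into 7 discs stays within capacity, so 8 is optimal.

8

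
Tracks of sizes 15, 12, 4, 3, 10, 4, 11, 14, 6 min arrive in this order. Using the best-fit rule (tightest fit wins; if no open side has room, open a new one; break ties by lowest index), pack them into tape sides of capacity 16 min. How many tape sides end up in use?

6

  15 → side 1 (new)  [load 15/16]
  12 → side 2 (new)  [load 12/16]
  4 → side 2  [load 16/16]
  3 → side 3 (new)  [load 3/16]
  10 → side 3  [load 13/16]
  4 → side 4 (new)  [load 4/16]
  11 → side 4  [load 15/16]
  14 → side 5 (new)  [load 14/16]
  6 → side 6 (new)  [load 6/16]
6 tape sides opened.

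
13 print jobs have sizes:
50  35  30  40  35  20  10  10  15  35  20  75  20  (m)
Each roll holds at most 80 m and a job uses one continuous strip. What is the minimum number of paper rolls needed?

Total = 75 + 50 + 40 + 35 + 35 + 35 + 30 + 20 + 20 + 20 + 15 + 10 + 10 = 395 m.
Lower bound: ⌈395/80⌉ = 5 paper rolls.
A packing using 5 paper rolls:
  roll 1: 75 = 75
  roll 2: 50 + 30 = 80
  roll 3: 40 + 20 + 20 = 80
  roll 4: 35 + 35 + 10 = 80
  roll 5: 35 + 20 + 15 + 10 = 80
This matches the lower bound, so 5 is optimal.

5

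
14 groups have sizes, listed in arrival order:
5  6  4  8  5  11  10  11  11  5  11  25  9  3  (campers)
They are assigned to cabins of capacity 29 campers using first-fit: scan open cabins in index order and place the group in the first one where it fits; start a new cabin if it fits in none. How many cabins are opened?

5

  5 → cabin 1 (new)  [load 5/29]
  6 → cabin 1  [load 11/29]
  4 → cabin 1  [load 15/29]
  8 → cabin 1  [load 23/29]
  5 → cabin 1  [load 28/29]
  11 → cabin 2 (new)  [load 11/29]
  10 → cabin 2  [load 21/29]
  11 → cabin 3 (new)  [load 11/29]
  11 → cabin 3  [load 22/29]
  5 → cabin 2  [load 26/29]
  11 → cabin 4 (new)  [load 11/29]
  25 → cabin 5 (new)  [load 25/29]
  9 → cabin 4  [load 20/29]
  3 → cabin 2  [load 29/29]
5 cabins opened.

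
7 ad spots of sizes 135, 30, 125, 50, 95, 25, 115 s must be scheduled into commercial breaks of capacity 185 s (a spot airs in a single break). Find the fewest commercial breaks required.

4

Total = 135 + 125 + 115 + 95 + 50 + 30 + 25 = 575 s.
Lower bound: ⌈575/185⌉ = 4 commercial breaks.
A packing using 4 commercial breaks:
  break 1: 135 + 50 = 185
  break 2: 125 + 30 + 25 = 180
  break 3: 115 = 115
  break 4: 95 = 95
This matches the lower bound, so 4 is optimal.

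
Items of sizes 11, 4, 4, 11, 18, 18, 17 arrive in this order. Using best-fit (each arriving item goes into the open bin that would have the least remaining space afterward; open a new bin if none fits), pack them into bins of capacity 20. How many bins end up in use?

  11 → bin 1 (new)  [load 11/20]
  4 → bin 1  [load 15/20]
  4 → bin 1  [load 19/20]
  11 → bin 2 (new)  [load 11/20]
  18 → bin 3 (new)  [load 18/20]
  18 → bin 4 (new)  [load 18/20]
  17 → bin 5 (new)  [load 17/20]
5 bins opened.

5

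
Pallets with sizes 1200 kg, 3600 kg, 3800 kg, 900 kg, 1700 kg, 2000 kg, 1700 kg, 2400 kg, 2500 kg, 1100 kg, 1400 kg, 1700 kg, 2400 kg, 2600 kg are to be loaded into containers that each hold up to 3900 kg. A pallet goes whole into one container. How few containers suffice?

Total = 3800 + 3600 + 2600 + 2500 + 2400 + 2400 + 2000 + 1700 + 1700 + 1700 + 1400 + 1200 + 1100 + 900 = 29000 kg.
Lower bound: ⌈29000/3900⌉ = 8 containers.
A packing using 8 containers:
  container 1: 3800 = 3800
  container 2: 3600 = 3600
  container 3: 2600 + 1200 = 3800
  container 4: 2500 + 1400 = 3900
  container 5: 2400 + 1100 = 3500
  container 6: 2400 + 900 = 3300
  container 7: 2000 + 1700 = 3700
  container 8: 1700 + 1700 = 3400
This matches the lower bound, so 8 is optimal.

8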